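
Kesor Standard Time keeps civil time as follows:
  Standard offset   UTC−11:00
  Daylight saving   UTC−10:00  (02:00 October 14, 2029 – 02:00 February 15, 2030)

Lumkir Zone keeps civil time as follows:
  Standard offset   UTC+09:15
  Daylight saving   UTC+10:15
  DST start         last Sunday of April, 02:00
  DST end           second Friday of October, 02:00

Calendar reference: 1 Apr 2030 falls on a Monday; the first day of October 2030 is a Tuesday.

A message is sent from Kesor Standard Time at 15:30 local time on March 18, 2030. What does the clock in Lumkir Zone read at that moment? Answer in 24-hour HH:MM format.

11:45

March 18, 2030 does not fall between 14 October 2029 and 15 February 2030, so daylight saving is not in effect and Kesor Standard Time is at UTC−11:00.
15:30 Kesor Standard Time + 11h = 02:30 UTC (rolling into the next day, 19 March 2030).
1 April 2030 is a Monday, so Sundays fall on 7, 14, 21, 28; the last is April 28.
1 October 2030 is a Tuesday, so the first Friday is October 4 and the second is October 11.
At the standard offset (UTC+09:15), 02:30 UTC + 9h15m = 11:45 Lumkir Zone standard time.
The standard-time date in Lumkir Zone, March 19, 2030, does not fall between 28 April and 11 October, so daylight saving is not in effect and Lumkir Zone is at UTC+09:15.
02:30 UTC + 9h15m = 11:45 Lumkir Zone.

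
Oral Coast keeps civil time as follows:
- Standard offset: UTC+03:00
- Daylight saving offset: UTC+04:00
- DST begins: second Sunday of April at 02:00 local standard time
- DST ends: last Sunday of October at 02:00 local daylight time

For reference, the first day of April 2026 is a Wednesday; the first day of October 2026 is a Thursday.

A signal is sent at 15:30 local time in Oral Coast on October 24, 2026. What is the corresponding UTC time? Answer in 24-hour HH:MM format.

11:30

1 April 2026 is a Wednesday, so the first Sunday is April 5 and the second is April 12.
1 October 2026 is a Thursday, so Sundays fall on 4, 11, 18, 25; the last is October 25.
October 24, 2026 lies within the daylight-saving period (12 April – 25 October), so Oral Coast is on daylight time, UTC+04:00.
15:30 local − 4h = 11:30 UTC.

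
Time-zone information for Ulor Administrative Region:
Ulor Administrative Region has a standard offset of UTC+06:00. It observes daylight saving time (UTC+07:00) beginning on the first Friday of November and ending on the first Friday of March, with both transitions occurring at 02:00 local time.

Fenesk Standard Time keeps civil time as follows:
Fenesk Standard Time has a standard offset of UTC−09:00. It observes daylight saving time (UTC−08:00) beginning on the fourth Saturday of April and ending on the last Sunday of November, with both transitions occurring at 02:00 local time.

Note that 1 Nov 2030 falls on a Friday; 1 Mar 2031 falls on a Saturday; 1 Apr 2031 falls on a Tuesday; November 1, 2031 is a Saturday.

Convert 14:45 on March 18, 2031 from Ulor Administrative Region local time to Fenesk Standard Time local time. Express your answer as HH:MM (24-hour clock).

23:45

1 November 2030 is a Friday, so the first Friday is November 1.
1 March 2031 is a Saturday, so the first Friday is March 7.
March 18, 2031 is outside the daylight-saving period (1 November 2030 – 7 March 2031), so Ulor Administrative Region is on standard time, UTC+06:00.
14:45 Ulor Administrative Region − 6h = 08:45 UTC.
1 April 2031 is a Tuesday, so the first Saturday is April 5 and the fourth is April 26.
1 November 2031 is a Saturday, so Sundays fall on 2, 9, 16, 23, 30; the last is November 30.
At the standard offset (UTC−09:00), 08:45 UTC − 9h = 23:45 Fenesk Standard Time standard time (rolling into the previous day, 17 March 2031).
The standard-time date in Fenesk Standard Time, March 17, 2031, is outside the daylight-saving period (26 April – 30 November), so Fenesk Standard Time is on standard time, UTC−09:00.
08:45 UTC − 9h = 23:45 Fenesk Standard Time (rolling into the previous day, 17 March 2031).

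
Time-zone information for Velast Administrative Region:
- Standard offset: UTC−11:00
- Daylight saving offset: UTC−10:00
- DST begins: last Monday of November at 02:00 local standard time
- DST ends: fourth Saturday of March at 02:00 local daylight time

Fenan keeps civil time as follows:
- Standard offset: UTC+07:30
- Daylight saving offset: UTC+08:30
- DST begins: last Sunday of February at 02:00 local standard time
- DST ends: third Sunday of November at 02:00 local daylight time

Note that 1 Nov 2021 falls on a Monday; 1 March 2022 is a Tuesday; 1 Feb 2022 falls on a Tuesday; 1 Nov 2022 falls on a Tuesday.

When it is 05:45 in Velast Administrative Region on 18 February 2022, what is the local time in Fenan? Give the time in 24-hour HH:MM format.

23:15

1 November 2021 is a Monday, so Mondays fall on 1, 8, 15, 22, 29; the last is November 29.
1 March 2022 is a Tuesday, so the first Saturday is March 5 and the fourth is March 26.
18 February 2022 falls between 29 November 2021 and 26 March 2022, so daylight saving is in effect and Velast Administrative Region is at UTC−10:00.
05:45 Velast Administrative Region + 10h = 15:45 UTC.
1 February 2022 is a Tuesday, so Sundays fall on 6, 13, 20, 27; the last is February 27.
1 November 2022 is a Tuesday, so the first Sunday is November 6 and the third is November 20.
At the standard offset (UTC+07:30), 15:45 UTC + 7h30m = 23:15 Fenan standard time.
Daylight saving runs 27 February – 20 November; the standard-time date in Fenan, 18 February 2022, is outside that window, so Fenan is on standard time at UTC+07:30.
15:45 UTC + 7h30m = 23:15 Fenan.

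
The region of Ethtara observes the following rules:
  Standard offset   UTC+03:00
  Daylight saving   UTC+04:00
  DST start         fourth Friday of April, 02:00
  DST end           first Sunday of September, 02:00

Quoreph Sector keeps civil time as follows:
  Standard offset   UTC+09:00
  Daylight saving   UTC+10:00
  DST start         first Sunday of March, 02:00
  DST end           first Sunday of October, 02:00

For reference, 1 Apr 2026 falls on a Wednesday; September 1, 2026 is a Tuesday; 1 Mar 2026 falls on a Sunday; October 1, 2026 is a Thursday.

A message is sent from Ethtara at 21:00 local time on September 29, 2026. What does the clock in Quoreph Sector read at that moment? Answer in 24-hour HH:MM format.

04:00

1 April 2026 is a Wednesday, so the first Friday is April 3 and the fourth is April 24.
1 September 2026 is a Tuesday, so the first Sunday is September 6.
September 29, 2026 is outside the daylight-saving period (24 April – 6 September), so Ethtara is on standard time, UTC+03:00.
21:00 Ethtara − 3h = 18:00 UTC.
1 March 2026 is a Sunday, so the first Sunday is March 1.
1 October 2026 is a Thursday, so the first Sunday is October 4.
At the standard offset (UTC+09:00), 18:00 UTC + 9h = 03:00 Quoreph Sector standard time (rolling into the next day, 30 September 2026).
The standard-time date in Quoreph Sector, September 30, 2026, falls between 1 March and 4 October, so daylight saving is in effect and Quoreph Sector is at UTC+10:00.
18:00 UTC + 10h = 04:00 Quoreph Sector (rolling into the next day, 30 September 2026).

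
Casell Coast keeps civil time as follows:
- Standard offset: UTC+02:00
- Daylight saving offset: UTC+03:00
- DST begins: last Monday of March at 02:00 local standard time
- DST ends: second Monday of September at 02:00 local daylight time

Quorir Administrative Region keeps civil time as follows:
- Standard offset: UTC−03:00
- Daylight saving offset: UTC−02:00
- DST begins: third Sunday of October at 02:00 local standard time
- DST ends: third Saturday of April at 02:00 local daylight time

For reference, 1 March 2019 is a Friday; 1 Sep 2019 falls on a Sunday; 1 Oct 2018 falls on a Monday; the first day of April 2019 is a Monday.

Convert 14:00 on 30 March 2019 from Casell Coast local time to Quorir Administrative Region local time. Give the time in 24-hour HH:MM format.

09:00

1 March 2019 is a Friday, so Mondays fall on 4, 11, 18, 25; the last is March 25.
1 September 2019 is a Sunday, so the first Monday is September 2 and the second is September 9.
30 March 2019 lies within the daylight-saving period (25 March – 9 September), so Casell Coast is on daylight time, UTC+03:00.
14:00 Casell Coast − 3h = 11:00 UTC.
1 October 2018 is a Monday, so the first Sunday is October 7 and the third is October 21.
1 April 2019 is a Monday, so the first Saturday is April 6 and the third is April 20.
At the standard offset (UTC−03:00), 11:00 UTC − 3h = 08:00 Quorir Administrative Region standard time.
The standard-time date in Quorir Administrative Region, 30 March 2019, lies within the daylight-saving period (21 October 2018 – 20 April 2019), so Quorir Administrative Region is on daylight time, UTC−02:00.
11:00 UTC − 2h = 09:00 Quorir Administrative Region.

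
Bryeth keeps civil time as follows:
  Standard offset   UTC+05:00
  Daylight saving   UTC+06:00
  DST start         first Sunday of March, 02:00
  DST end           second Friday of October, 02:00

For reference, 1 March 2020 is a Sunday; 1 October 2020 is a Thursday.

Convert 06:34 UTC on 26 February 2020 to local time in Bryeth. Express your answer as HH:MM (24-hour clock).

1 March 2020 is a Sunday, so the first Sunday is March 1.
1 October 2020 is a Thursday, so the first Friday is October 2 and the second is October 9.
At the standard offset (UTC+05:00), 06:34 UTC + 5h = 11:34 Bryeth standard time.
The standard-time date in Bryeth, 26 February 2020, does not fall between 1 March and 9 October, so daylight saving is not in effect and Bryeth is at UTC+05:00.
06:34 UTC + 5h = 11:34 local.

11:34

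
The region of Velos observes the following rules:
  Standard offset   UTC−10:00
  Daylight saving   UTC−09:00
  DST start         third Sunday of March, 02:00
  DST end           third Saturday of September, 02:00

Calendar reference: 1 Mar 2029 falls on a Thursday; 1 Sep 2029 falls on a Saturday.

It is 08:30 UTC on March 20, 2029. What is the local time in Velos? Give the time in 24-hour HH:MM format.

23:30

1 March 2029 is a Thursday, so the first Sunday is March 4 and the third is March 18.
1 September 2029 is a Saturday, so the first Saturday is September 1 and the third is September 15.
At the standard offset (UTC−10:00), 08:30 UTC − 10h = 22:30 Velos standard time (rolling into the previous day, 19 March 2029).
The standard-time date in Velos, March 19, 2029, falls between 18 March and 15 September, so daylight saving is in effect and Velos is at UTC−09:00.
08:30 UTC − 9h = 23:30 local (rolling into the previous day, 19 March 2029).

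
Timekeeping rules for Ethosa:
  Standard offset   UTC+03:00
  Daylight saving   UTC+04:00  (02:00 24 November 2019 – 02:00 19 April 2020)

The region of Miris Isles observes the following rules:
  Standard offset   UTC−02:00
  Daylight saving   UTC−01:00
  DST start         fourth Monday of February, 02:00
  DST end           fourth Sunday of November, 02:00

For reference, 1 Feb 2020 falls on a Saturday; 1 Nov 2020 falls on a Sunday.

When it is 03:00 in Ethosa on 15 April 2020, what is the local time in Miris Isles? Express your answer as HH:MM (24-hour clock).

Daylight saving runs 24 November 2019 – 19 April 2020; 15 April 2020 is inside that window, so Ethosa is at UTC+04:00.
03:00 Ethosa − 4h = 23:00 UTC (rolling into the previous day, 14 April 2020).
1 February 2020 is a Saturday, so the first Monday is February 3 and the fourth is February 24.
1 November 2020 is a Sunday, so the first Sunday is November 1 and the fourth is November 22.
At the standard offset (UTC−02:00), 23:00 UTC − 2h = 21:00 Miris Isles standard time.
Daylight saving runs 24 February – 22 November; the standard-time date in Miris Isles, 14 April 2020, is inside that window, so Miris Isles is at UTC−01:00.
23:00 UTC − 1h = 22:00 Miris Isles.

22:00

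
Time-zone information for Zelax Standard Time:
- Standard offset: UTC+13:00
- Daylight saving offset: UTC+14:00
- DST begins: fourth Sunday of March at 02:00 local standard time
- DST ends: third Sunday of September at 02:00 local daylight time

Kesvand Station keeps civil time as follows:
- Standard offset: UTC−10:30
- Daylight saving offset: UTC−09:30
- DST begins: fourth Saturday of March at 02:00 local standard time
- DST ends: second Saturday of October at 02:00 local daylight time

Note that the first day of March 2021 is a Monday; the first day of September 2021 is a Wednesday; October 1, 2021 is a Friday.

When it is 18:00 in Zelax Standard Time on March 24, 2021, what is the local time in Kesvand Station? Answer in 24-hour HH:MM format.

1 March 2021 is a Monday, so the first Sunday is March 7 and the fourth is March 28.
1 September 2021 is a Wednesday, so the first Sunday is September 5 and the third is September 19.
March 24, 2021 does not fall between 28 March and 19 September, so daylight saving is not in effect and Zelax Standard Time is at UTC+13:00.
18:00 Zelax Standard Time − 13h = 05:00 UTC.
1 March 2021 is a Monday, so the first Saturday is March 6 and the fourth is March 27.
1 October 2021 is a Friday, so the first Saturday is October 2 and the second is October 9.
At the standard offset (UTC−10:30), 05:00 UTC − 10h30m = 18:30 Kesvand Station standard time (rolling into the previous day, 23 March 2021).
Daylight saving runs 27 March – 9 October; the standard-time date in Kesvand Station, March 23, 2021, is outside that window, so Kesvand Station is on standard time at UTC−10:30.
05:00 UTC − 10h30m = 18:30 Kesvand Station (rolling into the previous day, 23 March 2021).

18:30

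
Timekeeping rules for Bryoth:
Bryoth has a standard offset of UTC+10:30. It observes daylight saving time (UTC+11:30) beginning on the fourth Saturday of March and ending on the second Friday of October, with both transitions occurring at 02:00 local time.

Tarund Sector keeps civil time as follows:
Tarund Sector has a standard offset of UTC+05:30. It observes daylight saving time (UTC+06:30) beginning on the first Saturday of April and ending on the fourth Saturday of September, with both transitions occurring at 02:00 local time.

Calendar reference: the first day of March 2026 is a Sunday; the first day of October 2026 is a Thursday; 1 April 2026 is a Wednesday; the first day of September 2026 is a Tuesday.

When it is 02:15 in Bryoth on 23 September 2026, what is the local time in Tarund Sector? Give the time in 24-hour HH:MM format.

21:15

1 March 2026 is a Sunday, so the first Saturday is March 7 and the fourth is March 28.
1 October 2026 is a Thursday, so the first Friday is October 2 and the second is October 9.
23 September 2026 lies within the daylight-saving period (28 March – 9 October), so Bryoth is on daylight time, UTC+11:30.
02:15 Bryoth − 11h30m = 14:45 UTC (rolling into the previous day, 22 September 2026).
1 April 2026 is a Wednesday, so the first Saturday is April 4.
1 September 2026 is a Tuesday, so the first Saturday is September 5 and the fourth is September 26.
At the standard offset (UTC+05:30), 14:45 UTC + 5h30m = 20:15 Tarund Sector standard time.
Daylight saving runs 4 April – 26 September; the standard-time date in Tarund Sector, 22 September 2026, is inside that window, so Tarund Sector is at UTC+06:30.
14:45 UTC + 6h30m = 21:15 Tarund Sector.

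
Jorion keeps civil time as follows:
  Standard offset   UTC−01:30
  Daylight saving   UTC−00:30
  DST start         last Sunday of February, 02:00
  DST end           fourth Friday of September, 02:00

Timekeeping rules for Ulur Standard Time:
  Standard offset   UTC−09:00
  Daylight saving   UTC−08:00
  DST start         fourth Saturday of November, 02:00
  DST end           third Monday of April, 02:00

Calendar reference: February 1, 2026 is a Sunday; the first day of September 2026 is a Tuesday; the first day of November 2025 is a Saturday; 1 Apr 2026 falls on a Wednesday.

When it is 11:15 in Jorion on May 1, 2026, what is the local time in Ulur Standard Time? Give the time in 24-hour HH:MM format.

1 February 2026 is a Sunday, so Sundays fall on 1, 8, 15, 22; the last is February 22.
1 September 2026 is a Tuesday, so the first Friday is September 4 and the fourth is September 25.
May 1, 2026 falls between 22 February and 25 September, so daylight saving is in effect and Jorion is at UTC−00:30.
11:15 Jorion + 0h30m = 11:45 UTC.
1 November 2025 is a Saturday, so the first Saturday is November 1 and the fourth is November 22.
1 April 2026 is a Wednesday, so the first Monday is April 6 and the third is April 20.
At the standard offset (UTC−09:00), 11:45 UTC − 9h = 02:45 Ulur Standard Time standard time.
Daylight saving runs 22 November 2025 – 20 April 2026; the standard-time date in Ulur Standard Time, May 1, 2026, is outside that window, so Ulur Standard Time is on standard time at UTC−09:00.
11:45 UTC − 9h = 02:45 Ulur Standard Time.

02:45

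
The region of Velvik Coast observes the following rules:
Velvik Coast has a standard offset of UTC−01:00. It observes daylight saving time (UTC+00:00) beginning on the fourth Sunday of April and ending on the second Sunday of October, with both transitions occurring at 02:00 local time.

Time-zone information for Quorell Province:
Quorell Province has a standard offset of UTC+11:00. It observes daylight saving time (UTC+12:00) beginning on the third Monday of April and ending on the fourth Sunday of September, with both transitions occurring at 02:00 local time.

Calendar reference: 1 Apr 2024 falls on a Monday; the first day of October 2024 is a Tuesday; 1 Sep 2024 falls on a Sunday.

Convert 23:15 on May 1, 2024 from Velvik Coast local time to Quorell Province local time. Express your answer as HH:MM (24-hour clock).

1 April 2024 is a Monday, so the first Sunday is April 7 and the fourth is April 28.
1 October 2024 is a Tuesday, so the first Sunday is October 6 and the second is October 13.
May 1, 2024 lies within the daylight-saving period (28 April – 13 October), so Velvik Coast is on daylight time, UTC+00:00.
23:15 Velvik Coast − 0h = 23:15 UTC.
1 April 2024 is a Monday, so the first Monday is April 1 and the third is April 15.
1 September 2024 is a Sunday, so the first Sunday is September 1 and the fourth is September 22.
At the standard offset (UTC+11:00), 23:15 UTC + 11h = 10:15 Quorell Province standard time (rolling into the next day, 2 May 2024).
Daylight saving runs 15 April – 22 September; the standard-time date in Quorell Province, May 2, 2024, is inside that window, so Quorell Province is at UTC+12:00.
23:15 UTC + 12h = 11:15 Quorell Province (rolling into the next day, 2 May 2024).

11:15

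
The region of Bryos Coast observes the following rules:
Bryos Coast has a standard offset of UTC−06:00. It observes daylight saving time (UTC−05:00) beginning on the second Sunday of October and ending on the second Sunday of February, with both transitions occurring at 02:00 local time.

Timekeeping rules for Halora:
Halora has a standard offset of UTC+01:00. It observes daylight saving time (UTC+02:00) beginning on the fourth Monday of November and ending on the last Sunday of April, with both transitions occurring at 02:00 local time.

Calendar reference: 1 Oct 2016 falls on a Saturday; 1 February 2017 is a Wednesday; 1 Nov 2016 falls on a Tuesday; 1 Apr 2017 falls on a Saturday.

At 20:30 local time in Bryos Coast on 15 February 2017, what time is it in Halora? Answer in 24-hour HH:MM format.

04:30

1 October 2016 is a Saturday, so the first Sunday is October 2 and the second is October 9.
1 February 2017 is a Wednesday, so the first Sunday is February 5 and the second is February 12.
15 February 2017 is outside the daylight-saving period (9 October 2016 – 12 February 2017), so Bryos Coast is on standard time, UTC−06:00.
20:30 Bryos Coast + 6h = 02:30 UTC (rolling into the next day, 16 February 2017).
1 November 2016 is a Tuesday, so the first Monday is November 7 and the fourth is November 28.
1 April 2017 is a Saturday, so Sundays fall on 2, 9, 16, 23, 30; the last is April 30.
At the standard offset (UTC+01:00), 02:30 UTC + 1h = 03:30 Halora standard time.
Daylight saving runs 28 November 2016 – 30 April 2017; the standard-time date in Halora, 16 February 2017, is inside that window, so Halora is at UTC+02:00.
02:30 UTC + 2h = 04:30 Halora.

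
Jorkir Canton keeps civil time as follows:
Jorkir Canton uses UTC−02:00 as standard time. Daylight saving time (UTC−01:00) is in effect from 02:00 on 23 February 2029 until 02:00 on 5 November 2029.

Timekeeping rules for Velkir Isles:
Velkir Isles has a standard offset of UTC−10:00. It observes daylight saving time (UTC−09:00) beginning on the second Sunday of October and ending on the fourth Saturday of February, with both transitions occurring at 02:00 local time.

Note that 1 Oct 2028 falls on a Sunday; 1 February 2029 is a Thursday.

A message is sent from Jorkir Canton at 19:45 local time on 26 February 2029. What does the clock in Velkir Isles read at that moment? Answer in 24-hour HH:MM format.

Daylight saving runs 23 February – 5 November; 26 February 2029 is inside that window, so Jorkir Canton is at UTC−01:00.
19:45 Jorkir Canton + 1h = 20:45 UTC.
1 October 2028 is a Sunday, so the first Sunday is October 1 and the second is October 8.
1 February 2029 is a Thursday, so the first Saturday is February 3 and the fourth is February 24.
At the standard offset (UTC−10:00), 20:45 UTC − 10h = 10:45 Velkir Isles standard time.
Daylight saving runs 8 October 2028 – 24 February 2029; the standard-time date in Velkir Isles, 26 February 2029, is outside that window, so Velkir Isles is on standard time at UTC−10:00.
20:45 UTC − 10h = 10:45 Velkir Isles.

10:45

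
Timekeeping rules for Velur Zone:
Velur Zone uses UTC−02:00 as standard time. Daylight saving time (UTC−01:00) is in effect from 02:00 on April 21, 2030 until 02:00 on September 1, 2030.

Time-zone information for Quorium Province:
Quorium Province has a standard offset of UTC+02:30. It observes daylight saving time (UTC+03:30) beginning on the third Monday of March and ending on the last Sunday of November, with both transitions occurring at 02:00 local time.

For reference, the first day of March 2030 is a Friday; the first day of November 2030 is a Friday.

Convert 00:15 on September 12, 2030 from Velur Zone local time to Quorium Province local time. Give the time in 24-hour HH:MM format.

Daylight saving runs 21 April – 1 September; September 12, 2030 is outside that window, so Velur Zone is on standard time at UTC−02:00.
00:15 Velur Zone + 2h = 02:15 UTC.
1 March 2030 is a Friday, so the first Monday is March 4 and the third is March 18.
1 November 2030 is a Friday, so Sundays fall on 3, 10, 17, 24; the last is November 24.
At the standard offset (UTC+02:30), 02:15 UTC + 2h30m = 04:45 Quorium Province standard time.
The standard-time date in Quorium Province, September 12, 2030, lies within the daylight-saving period (18 March – 24 November), so Quorium Province is on daylight time, UTC+03:30.
02:15 UTC + 3h30m = 05:45 Quorium Province.

05:45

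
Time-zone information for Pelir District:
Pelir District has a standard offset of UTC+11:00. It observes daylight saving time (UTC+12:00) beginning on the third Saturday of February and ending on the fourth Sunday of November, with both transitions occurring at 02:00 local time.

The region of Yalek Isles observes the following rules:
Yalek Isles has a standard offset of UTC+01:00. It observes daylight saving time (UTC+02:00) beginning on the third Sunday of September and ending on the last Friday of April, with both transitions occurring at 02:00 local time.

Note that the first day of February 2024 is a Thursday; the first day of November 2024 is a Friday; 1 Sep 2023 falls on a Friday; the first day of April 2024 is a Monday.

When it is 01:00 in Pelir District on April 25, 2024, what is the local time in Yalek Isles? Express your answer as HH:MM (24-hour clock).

1 February 2024 is a Thursday, so the first Saturday is February 3 and the third is February 17.
1 November 2024 is a Friday, so the first Sunday is November 3 and the fourth is November 24.
Daylight saving runs 17 February – 24 November; April 25, 2024 is inside that window, so Pelir District is at UTC+12:00.
01:00 Pelir District − 12h = 13:00 UTC (rolling into the previous day, 24 April 2024).
1 September 2023 is a Friday, so the first Sunday is September 3 and the third is September 17.
1 April 2024 is a Monday, so Fridays fall on 5, 12, 19, 26; the last is April 26.
At the standard offset (UTC+01:00), 13:00 UTC + 1h = 14:00 Yalek Isles standard time.
The standard-time date in Yalek Isles, April 24, 2024, lies within the daylight-saving period (17 September 2023 – 26 April 2024), so Yalek Isles is on daylight time, UTC+02:00.
13:00 UTC + 2h = 15:00 Yalek Isles.

15:00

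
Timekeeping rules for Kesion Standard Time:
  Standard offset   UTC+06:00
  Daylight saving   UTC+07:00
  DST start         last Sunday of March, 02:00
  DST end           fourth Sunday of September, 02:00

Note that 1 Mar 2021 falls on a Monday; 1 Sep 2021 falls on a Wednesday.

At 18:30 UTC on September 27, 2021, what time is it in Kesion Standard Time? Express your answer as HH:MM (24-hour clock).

00:30

1 March 2021 is a Monday, so Sundays fall on 7, 14, 21, 28; the last is March 28.
1 September 2021 is a Wednesday, so the first Sunday is September 5 and the fourth is September 26.
At the standard offset (UTC+06:00), 18:30 UTC + 6h = 00:30 Kesion Standard Time standard time (rolling into the next day, 28 September 2021).
Daylight saving runs 28 March – 26 September; the standard-time date in Kesion Standard Time, September 28, 2021, is outside that window, so Kesion Standard Time is on standard time at UTC+06:00.
18:30 UTC + 6h = 00:30 local (rolling into the next day, 28 September 2021).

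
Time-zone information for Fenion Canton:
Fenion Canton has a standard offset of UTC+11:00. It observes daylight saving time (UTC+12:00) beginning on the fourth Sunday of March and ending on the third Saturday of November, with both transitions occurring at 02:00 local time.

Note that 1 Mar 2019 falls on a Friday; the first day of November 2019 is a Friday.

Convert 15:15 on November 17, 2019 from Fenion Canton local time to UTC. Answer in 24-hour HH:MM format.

1 March 2019 is a Friday, so the first Sunday is March 3 and the fourth is March 24.
1 November 2019 is a Friday, so the first Saturday is November 2 and the third is November 16.
November 17, 2019 is outside the daylight-saving period (24 March – 16 November), so Fenion Canton is on standard time, UTC+11:00.
15:15 local − 11h = 04:15 UTC.

04:15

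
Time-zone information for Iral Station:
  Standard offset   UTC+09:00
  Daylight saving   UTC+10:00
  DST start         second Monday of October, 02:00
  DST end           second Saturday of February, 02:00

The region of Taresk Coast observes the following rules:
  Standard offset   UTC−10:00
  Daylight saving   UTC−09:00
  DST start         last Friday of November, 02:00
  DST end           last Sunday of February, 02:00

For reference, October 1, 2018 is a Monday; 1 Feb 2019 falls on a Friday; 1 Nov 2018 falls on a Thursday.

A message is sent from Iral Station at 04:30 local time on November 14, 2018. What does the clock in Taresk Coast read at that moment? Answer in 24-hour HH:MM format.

08:30

1 October 2018 is a Monday, so the first Monday is October 1 and the second is October 8.
1 February 2019 is a Friday, so the first Saturday is February 2 and the second is February 9.
November 14, 2018 falls between 8 October 2018 and 9 February 2019, so daylight saving is in effect and Iral Station is at UTC+10:00.
04:30 Iral Station − 10h = 18:30 UTC (rolling into the previous day, 13 November 2018).
1 November 2018 is a Thursday, so Fridays fall on 2, 9, 16, 23, 30; the last is November 30.
1 February 2019 is a Friday, so Sundays fall on 3, 10, 17, 24; the last is February 24.
At the standard offset (UTC−10:00), 18:30 UTC − 10h = 08:30 Taresk Coast standard time.
Daylight saving runs 30 November 2018 – 24 February 2019; the standard-time date in Taresk Coast, November 13, 2018, is outside that window, so Taresk Coast is on standard time at UTC−10:00.
18:30 UTC − 10h = 08:30 Taresk Coast.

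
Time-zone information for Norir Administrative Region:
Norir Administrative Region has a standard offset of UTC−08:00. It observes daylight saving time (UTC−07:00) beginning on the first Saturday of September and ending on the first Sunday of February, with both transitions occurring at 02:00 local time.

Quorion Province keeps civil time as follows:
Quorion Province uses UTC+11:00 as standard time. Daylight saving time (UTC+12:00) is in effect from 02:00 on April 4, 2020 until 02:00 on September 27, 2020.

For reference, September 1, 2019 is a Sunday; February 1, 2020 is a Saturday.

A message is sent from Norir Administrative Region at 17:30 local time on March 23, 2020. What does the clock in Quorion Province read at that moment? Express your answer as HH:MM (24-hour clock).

1 September 2019 is a Sunday, so the first Saturday is September 7.
1 February 2020 is a Saturday, so the first Sunday is February 2.
March 23, 2020 does not fall between 7 September 2019 and 2 February 2020, so daylight saving is not in effect and Norir Administrative Region is at UTC−08:00.
17:30 Norir Administrative Region + 8h = 01:30 UTC (rolling into the next day, 24 March 2020).
At the standard offset (UTC+11:00), 01:30 UTC + 11h = 12:30 Quorion Province standard time.
The standard-time date in Quorion Province, March 24, 2020, does not fall between 4 April and 27 September, so daylight saving is not in effect and Quorion Province is at UTC+11:00.
01:30 UTC + 11h = 12:30 Quorion Province.

12:30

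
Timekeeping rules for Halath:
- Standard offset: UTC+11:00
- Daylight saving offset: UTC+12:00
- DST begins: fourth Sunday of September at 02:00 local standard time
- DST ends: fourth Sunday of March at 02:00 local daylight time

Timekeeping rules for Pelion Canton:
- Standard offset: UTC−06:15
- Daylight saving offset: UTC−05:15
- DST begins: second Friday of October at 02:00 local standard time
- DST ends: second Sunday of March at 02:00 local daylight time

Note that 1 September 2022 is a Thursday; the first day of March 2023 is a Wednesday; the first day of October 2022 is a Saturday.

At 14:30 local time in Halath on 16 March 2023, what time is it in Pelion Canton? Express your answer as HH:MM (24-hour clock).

1 September 2022 is a Thursday, so the first Sunday is September 4 and the fourth is September 25.
1 March 2023 is a Wednesday, so the first Sunday is March 5 and the fourth is March 26.
16 March 2023 lies within the daylight-saving period (25 September 2022 – 26 March 2023), so Halath is on daylight time, UTC+12:00.
14:30 Halath − 12h = 02:30 UTC.
1 October 2022 is a Saturday, so the first Friday is October 7 and the second is October 14.
1 March 2023 is a Wednesday, so the first Sunday is March 5 and the second is March 12.
At the standard offset (UTC−06:15), 02:30 UTC − 6h15m = 20:15 Pelion Canton standard time (rolling into the previous day, 15 March 2023).
Daylight saving runs 14 October 2022 – 12 March 2023; the standard-time date in Pelion Canton, 15 March 2023, is outside that window, so Pelion Canton is on standard time at UTC−06:15.
02:30 UTC − 6h15m = 20:15 Pelion Canton (rolling into the previous day, 15 March 2023).

20:15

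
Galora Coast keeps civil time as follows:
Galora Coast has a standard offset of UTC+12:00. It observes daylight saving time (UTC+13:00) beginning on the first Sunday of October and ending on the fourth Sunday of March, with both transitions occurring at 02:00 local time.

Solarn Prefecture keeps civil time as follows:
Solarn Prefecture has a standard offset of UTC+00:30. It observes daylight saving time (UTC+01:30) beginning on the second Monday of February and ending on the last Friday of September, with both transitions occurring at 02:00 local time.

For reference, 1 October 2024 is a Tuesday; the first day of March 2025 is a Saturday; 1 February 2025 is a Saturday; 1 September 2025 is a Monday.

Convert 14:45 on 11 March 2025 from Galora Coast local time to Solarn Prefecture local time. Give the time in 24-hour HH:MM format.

03:15

1 October 2024 is a Tuesday, so the first Sunday is October 6.
1 March 2025 is a Saturday, so the first Sunday is March 2 and the fourth is March 23.
11 March 2025 lies within the daylight-saving period (6 October 2024 – 23 March 2025), so Galora Coast is on daylight time, UTC+13:00.
14:45 Galora Coast − 13h = 01:45 UTC.
1 February 2025 is a Saturday, so the first Monday is February 3 and the second is February 10.
1 September 2025 is a Monday, so Fridays fall on 5, 12, 19, 26; the last is September 26.
At the standard offset (UTC+00:30), 01:45 UTC + 0h30m = 02:15 Solarn Prefecture standard time.
The standard-time date in Solarn Prefecture, 11 March 2025, falls between 10 February and 26 September, so daylight saving is in effect and Solarn Prefecture is at UTC+01:30.
01:45 UTC + 1h30m = 03:15 Solarn Prefecture.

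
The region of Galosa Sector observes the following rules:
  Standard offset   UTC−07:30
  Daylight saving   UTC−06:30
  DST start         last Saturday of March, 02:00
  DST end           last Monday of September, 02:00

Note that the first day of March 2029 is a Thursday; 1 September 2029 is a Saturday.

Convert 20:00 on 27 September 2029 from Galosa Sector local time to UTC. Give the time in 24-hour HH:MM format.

1 March 2029 is a Thursday, so Saturdays fall on 3, 10, 17, 24, 31; the last is March 31.
1 September 2029 is a Saturday, so Mondays fall on 3, 10, 17, 24; the last is September 24.
27 September 2029 does not fall between 31 March and 24 September, so daylight saving is not in effect and Galosa Sector is at UTC−07:30.
20:00 local + 7h30m = 03:30 UTC (rolling into the next day, 28 September 2029).

03:30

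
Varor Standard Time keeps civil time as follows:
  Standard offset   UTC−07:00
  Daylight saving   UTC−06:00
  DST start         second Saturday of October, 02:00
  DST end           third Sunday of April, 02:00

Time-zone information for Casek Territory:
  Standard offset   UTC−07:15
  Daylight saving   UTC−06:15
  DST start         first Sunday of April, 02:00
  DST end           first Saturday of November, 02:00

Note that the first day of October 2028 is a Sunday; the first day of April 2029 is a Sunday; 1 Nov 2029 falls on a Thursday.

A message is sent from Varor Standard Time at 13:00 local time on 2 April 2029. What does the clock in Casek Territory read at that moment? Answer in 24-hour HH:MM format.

12:45

1 October 2028 is a Sunday, so the first Saturday is October 7 and the second is October 14.
1 April 2029 is a Sunday, so the first Sunday is April 1 and the third is April 15.
Daylight saving runs 14 October 2028 – 15 April 2029; 2 April 2029 is inside that window, so Varor Standard Time is at UTC−06:00.
13:00 Varor Standard Time + 6h = 19:00 UTC.
1 April 2029 is a Sunday, so the first Sunday is April 1.
1 November 2029 is a Thursday, so the first Saturday is November 3.
At the standard offset (UTC−07:15), 19:00 UTC − 7h15m = 11:45 Casek Territory standard time.
The standard-time date in Casek Territory, 2 April 2029, falls between 1 April and 3 November, so daylight saving is in effect and Casek Territory is at UTC−06:15.
19:00 UTC − 6h15m = 12:45 Casek Territory.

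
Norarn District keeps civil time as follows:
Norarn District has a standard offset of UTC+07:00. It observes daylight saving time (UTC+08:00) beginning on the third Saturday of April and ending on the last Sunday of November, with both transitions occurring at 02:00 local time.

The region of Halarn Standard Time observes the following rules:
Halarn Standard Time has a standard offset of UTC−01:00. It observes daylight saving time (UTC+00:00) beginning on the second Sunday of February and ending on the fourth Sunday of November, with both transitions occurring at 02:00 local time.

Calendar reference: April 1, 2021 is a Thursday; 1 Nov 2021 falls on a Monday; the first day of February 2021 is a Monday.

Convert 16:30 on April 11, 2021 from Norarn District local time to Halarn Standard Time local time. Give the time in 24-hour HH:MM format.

1 April 2021 is a Thursday, so the first Saturday is April 3 and the third is April 17.
1 November 2021 is a Monday, so Sundays fall on 7, 14, 21, 28; the last is November 28.
Daylight saving runs 17 April – 28 November; April 11, 2021 is outside that window, so Norarn District is on standard time at UTC+07:00.
16:30 Norarn District − 7h = 09:30 UTC.
1 February 2021 is a Monday, so the first Sunday is February 7 and the second is February 14.
1 November 2021 is a Monday, so the first Sunday is November 7 and the fourth is November 28.
At the standard offset (UTC−01:00), 09:30 UTC − 1h = 08:30 Halarn Standard Time standard time.
The standard-time date in Halarn Standard Time, April 11, 2021, falls between 14 February and 28 November, so daylight saving is in effect and Halarn Standard Time is at UTC+00:00.
09:30 UTC + 0h = 09:30 Halarn Standard Time.

09:30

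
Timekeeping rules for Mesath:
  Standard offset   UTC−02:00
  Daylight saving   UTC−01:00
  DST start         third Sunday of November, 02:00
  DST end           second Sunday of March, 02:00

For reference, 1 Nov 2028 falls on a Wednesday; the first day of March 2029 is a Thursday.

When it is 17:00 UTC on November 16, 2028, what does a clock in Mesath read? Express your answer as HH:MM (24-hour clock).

15:00

1 November 2028 is a Wednesday, so the first Sunday is November 5 and the third is November 19.
1 March 2029 is a Thursday, so the first Sunday is March 4 and the second is March 11.
At the standard offset (UTC−02:00), 17:00 UTC − 2h = 15:00 Mesath standard time.
The standard-time date in Mesath, November 16, 2028, is outside the daylight-saving period (19 November 2028 – 11 March 2029), so Mesath is on standard time, UTC−02:00.
17:00 UTC − 2h = 15:00 local.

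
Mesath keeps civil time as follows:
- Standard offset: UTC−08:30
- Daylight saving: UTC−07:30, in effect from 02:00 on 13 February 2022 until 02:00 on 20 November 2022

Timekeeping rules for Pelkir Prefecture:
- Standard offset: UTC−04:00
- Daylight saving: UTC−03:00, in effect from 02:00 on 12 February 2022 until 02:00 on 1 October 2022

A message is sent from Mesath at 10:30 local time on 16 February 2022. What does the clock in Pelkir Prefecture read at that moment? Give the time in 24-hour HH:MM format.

15:00

16 February 2022 falls between 13 February and 20 November, so daylight saving is in effect and Mesath is at UTC−07:30.
10:30 Mesath + 7h30m = 18:00 UTC.
At the standard offset (UTC−04:00), 18:00 UTC − 4h = 14:00 Pelkir Prefecture standard time.
The standard-time date in Pelkir Prefecture, 16 February 2022, lies within the daylight-saving period (12 February – 1 October), so Pelkir Prefecture is on daylight time, UTC−03:00.
18:00 UTC − 3h = 15:00 Pelkir Prefecture.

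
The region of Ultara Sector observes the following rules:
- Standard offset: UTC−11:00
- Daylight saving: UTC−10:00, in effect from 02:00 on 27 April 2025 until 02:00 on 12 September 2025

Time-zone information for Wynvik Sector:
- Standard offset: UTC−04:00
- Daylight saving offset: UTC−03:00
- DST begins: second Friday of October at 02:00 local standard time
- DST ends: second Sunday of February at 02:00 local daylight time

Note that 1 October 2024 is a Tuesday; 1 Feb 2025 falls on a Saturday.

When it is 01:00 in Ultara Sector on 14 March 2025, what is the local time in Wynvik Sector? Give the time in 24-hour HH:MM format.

08:00

14 March 2025 does not fall between 27 April and 12 September, so daylight saving is not in effect and Ultara Sector is at UTC−11:00.
01:00 Ultara Sector + 11h = 12:00 UTC.
1 October 2024 is a Tuesday, so the first Friday is October 4 and the second is October 11.
1 February 2025 is a Saturday, so the first Sunday is February 2 and the second is February 9.
At the standard offset (UTC−04:00), 12:00 UTC − 4h = 08:00 Wynvik Sector standard time.
The standard-time date in Wynvik Sector, 14 March 2025, does not fall between 11 October 2024 and 9 February 2025, so daylight saving is not in effect and Wynvik Sector is at UTC−04:00.
12:00 UTC − 4h = 08:00 Wynvik Sector.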